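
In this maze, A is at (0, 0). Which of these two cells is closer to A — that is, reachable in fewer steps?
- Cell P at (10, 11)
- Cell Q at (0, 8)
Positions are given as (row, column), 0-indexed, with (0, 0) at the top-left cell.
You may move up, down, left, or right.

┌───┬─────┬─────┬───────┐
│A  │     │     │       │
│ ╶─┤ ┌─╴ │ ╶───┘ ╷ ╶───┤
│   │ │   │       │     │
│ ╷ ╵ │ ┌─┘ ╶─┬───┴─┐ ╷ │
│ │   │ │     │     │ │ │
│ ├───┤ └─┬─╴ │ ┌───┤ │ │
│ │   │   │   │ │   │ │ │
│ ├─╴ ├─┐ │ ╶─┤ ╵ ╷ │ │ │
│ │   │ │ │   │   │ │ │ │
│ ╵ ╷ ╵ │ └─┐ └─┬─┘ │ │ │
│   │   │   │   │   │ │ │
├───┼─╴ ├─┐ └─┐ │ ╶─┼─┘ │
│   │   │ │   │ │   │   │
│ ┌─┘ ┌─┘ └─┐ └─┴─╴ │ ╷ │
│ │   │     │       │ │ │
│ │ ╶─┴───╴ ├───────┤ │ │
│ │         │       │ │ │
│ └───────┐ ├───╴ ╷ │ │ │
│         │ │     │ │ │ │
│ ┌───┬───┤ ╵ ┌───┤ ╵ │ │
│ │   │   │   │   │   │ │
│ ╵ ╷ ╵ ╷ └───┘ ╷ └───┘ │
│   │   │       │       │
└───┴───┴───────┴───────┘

Shortest path A → P at (10, 11): 39 steps
Shortest path A → Q at (0, 8): 44 steps

P is closer (39 steps vs 44 steps).

Path to P:

┌───┬─────┬─────┬───────┐
│A  │     │     │       │
│ ╶─┤ ┌─╴ │ ╶───┘ ╷ ╶───┤
│↓  │ │   │       │     │
│ ╷ ╵ │ ┌─┘ ╶─┬───┴─┐ ╷ │
│↓│   │ │     │     │ │ │
│ ├───┤ └─┬─╴ │ ┌───┤ │ │
│↓│   │   │   │ │   │ │ │
│ ├─╴ ├─┐ │ ╶─┤ ╵ ╷ │ │ │
│↓│↱ ↓│ │ │   │   │ │ │ │
│ ╵ ╷ ╵ │ └─┐ └─┬─┘ │ │ │
│↳ ↑│↳ ↓│   │   │   │ │ │
├───┼─╴ ├─┐ └─┐ │ ╶─┼─┘ │
│   │↓ ↲│ │   │ │   │↱ ↓│
│ ┌─┘ ┌─┘ └─┐ └─┴─╴ │ ╷ │
│ │↓ ↲│     │       │↑│↓│
│ │ ╶─┴───╴ ├───────┤ │ │
│ │↳ → → → ↓│    ↱ ↓│↑│↓│
│ └───────┐ ├───╴ ╷ │ │ │
│         │↓│↱ → ↑│↓│↑│↓│
│ ┌───┬───┤ ╵ ┌───┤ ╵ │ │
│ │   │   │↳ ↑│   │↳ ↑│P│
│ ╵ ╷ ╵ ╷ └───┘ ╷ └───┘ │
│   │   │       │       │
└───┴───┴───────┴───────┘

Path to Q:

┌───┬─────┬─────┬───────┐
│A  │     │     │Q ↰    │
│ ╶─┤ ┌─╴ │ ╶───┘ ╷ ╶───┤
│↓  │ │   │       │↑ ← ↰│
│ ╷ ╵ │ ┌─┘ ╶─┬───┴─┐ ╷ │
│↓│   │ │     │     │ │↑│
│ ├───┤ └─┬─╴ │ ┌───┤ │ │
│↓│   │   │   │ │   │ │↑│
│ ├─╴ ├─┐ │ ╶─┤ ╵ ╷ │ │ │
│↓│↱ ↓│ │ │   │   │ │ │↑│
│ ╵ ╷ ╵ │ └─┐ └─┬─┘ │ │ │
│↳ ↑│↳ ↓│   │   │   │ │↑│
├───┼─╴ ├─┐ └─┐ │ ╶─┼─┘ │
│   │↓ ↲│ │   │ │   │↱ ↑│
│ ┌─┘ ┌─┘ └─┐ └─┴─╴ │ ╷ │
│ │↓ ↲│     │       │↑│ │
│ │ ╶─┴───╴ ├───────┤ │ │
│ │↳ → → → ↓│    ↱ ↓│↑│ │
│ └───────┐ ├───╴ ╷ │ │ │
│         │↓│↱ → ↑│↓│↑│ │
│ ┌───┬───┤ ╵ ┌───┤ ╵ │ │
│ │   │   │↳ ↑│   │↳ ↑│ │
│ ╵ ╷ ╵ ╷ └───┘ ╷ └───┘ │
│   │   │       │       │
└───┴───┴───────┴───────┘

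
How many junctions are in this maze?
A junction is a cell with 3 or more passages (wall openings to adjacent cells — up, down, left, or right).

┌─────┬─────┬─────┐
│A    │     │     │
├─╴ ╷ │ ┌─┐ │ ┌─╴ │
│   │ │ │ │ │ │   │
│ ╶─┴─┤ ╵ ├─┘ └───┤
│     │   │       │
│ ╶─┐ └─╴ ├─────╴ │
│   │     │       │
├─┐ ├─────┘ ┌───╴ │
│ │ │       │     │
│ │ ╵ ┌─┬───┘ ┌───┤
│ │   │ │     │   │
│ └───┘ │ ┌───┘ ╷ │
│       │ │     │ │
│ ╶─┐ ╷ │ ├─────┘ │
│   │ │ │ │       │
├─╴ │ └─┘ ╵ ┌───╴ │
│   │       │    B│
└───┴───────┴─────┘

Checking each cell for number of passages:

Junctions found (3+ passages):
  (0, 1): 3 passages
  (2, 0): 3 passages
  (2, 4): 3 passages
  (2, 6): 3 passages
  (3, 8): 3 passages
  (6, 0): 3 passages
  (6, 2): 3 passages
  (6, 3): 3 passages
  (7, 8): 3 passages
  (8, 4): 3 passages
Total junctions: 10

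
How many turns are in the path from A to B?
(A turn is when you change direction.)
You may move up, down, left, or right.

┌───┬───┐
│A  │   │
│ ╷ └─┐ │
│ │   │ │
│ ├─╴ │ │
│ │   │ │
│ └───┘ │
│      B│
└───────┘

Directions: down, down, down, right, right, right
Number of turns: 1

Solution:

┌───┬───┐
│A  │   │
│ ╷ └─┐ │
│↓│   │ │
│ ├─╴ │ │
│↓│   │ │
│ └───┘ │
│↳ → → B│
└───────┘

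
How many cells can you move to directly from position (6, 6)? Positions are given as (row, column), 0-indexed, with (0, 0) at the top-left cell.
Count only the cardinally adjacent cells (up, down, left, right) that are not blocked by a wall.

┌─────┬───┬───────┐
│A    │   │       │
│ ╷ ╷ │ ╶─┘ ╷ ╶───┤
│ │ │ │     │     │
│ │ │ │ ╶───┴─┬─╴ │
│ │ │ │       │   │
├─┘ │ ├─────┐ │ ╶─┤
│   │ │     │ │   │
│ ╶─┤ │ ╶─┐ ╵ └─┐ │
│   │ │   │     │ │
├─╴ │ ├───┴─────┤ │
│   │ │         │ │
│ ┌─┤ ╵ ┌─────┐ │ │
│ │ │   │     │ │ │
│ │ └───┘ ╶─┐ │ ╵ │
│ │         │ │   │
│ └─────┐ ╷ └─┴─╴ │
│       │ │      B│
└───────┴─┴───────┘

Checking passable neighbors of (6, 6):
Neighbors: (7, 6), (6, 5)
Count: 2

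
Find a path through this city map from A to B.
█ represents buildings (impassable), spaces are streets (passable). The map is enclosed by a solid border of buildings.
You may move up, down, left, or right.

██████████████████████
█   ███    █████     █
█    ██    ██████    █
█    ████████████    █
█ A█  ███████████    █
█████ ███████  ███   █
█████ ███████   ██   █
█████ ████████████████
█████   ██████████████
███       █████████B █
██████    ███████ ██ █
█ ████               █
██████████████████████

Finding the shortest path from A to B:
Movement: cardinal only
Path length: 30 steps
Directions: up → right → right → down → right → down → down → down → down → down → right → down → down → right → right → right → right → right → right → right → right → right → right → right → right → right → right → up → up → left

Solution:

██████████████████████
█   ███    █████     █
█    ██    ██████    █
█ ↱→↓████████████    █
█ A█↳↓███████████    █
█████↓███████  ███   █
█████↓███████   ██   █
█████↓████████████████
█████↓  ██████████████
███  ↳↓   █████████B↰█
██████↓   ███████ ██↑█
█ ████↳→→→→→→→→→→→→→↑█
██████████████████████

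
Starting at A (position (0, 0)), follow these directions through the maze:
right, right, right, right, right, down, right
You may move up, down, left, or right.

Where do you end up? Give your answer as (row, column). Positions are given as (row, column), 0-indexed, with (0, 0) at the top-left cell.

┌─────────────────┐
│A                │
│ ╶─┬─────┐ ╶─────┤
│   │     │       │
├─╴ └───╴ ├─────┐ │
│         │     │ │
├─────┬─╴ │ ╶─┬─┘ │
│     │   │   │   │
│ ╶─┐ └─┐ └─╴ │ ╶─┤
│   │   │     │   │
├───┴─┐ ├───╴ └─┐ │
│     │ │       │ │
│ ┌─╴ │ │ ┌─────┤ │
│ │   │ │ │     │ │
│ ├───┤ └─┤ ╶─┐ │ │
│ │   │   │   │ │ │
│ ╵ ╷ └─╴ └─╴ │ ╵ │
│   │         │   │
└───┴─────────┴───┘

Following directions step by step:
Start: (0, 0)
  right: (0, 0) → (0, 1)
  right: (0, 1) → (0, 2)
  right: (0, 2) → (0, 3)
  right: (0, 3) → (0, 4)
  right: (0, 4) → (0, 5)
  down: (0, 5) → (1, 5)
  right: (1, 5) → (1, 6)
Final position: (1, 6)

Path taken:

┌─────────────────┐
│A → → → → ↓      │
│ ╶─┬─────┐ ╶─────┤
│   │     │↳ B    │
├─╴ └───╴ ├─────┐ │
│         │     │ │
├─────┬─╴ │ ╶─┬─┘ │
│     │   │   │   │
│ ╶─┐ └─┐ └─╴ │ ╶─┤
│   │   │     │   │
├───┴─┐ ├───╴ └─┐ │
│     │ │       │ │
│ ┌─╴ │ │ ┌─────┤ │
│ │   │ │ │     │ │
│ ├───┤ └─┤ ╶─┐ │ │
│ │   │   │   │ │ │
│ ╵ ╷ └─╴ └─╴ │ ╵ │
│   │         │   │
└───┴─────────┴───┘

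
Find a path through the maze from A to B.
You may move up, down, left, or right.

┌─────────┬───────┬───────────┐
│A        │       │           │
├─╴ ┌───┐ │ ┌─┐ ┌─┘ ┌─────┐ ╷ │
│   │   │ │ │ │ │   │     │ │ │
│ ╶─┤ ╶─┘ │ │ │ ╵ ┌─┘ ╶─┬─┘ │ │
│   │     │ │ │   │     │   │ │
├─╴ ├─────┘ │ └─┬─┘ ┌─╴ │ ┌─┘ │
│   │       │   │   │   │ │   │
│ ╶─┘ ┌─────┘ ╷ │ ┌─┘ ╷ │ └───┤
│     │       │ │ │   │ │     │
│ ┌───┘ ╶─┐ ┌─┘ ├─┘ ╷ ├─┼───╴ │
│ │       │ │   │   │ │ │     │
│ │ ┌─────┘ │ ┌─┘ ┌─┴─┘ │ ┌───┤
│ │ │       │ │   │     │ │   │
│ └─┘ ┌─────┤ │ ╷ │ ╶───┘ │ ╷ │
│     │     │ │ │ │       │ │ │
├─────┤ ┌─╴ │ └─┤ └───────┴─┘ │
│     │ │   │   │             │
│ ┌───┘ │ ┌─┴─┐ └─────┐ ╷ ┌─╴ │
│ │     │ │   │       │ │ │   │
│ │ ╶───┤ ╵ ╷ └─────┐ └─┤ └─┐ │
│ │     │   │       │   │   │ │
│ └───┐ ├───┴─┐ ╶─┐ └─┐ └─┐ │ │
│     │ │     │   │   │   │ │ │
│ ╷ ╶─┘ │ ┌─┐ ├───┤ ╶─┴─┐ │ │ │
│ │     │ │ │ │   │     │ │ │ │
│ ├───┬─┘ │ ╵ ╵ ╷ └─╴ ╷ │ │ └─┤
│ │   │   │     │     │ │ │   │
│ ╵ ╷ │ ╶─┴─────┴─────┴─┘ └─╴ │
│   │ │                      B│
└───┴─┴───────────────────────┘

Finding the shortest path through the maze:
Path length: 42 steps
Directions: right → down → left → down → right → down → left → down → down → down → down → right → right → up → right → right → right → up → up → right → up → right → down → down → left → down → down → down → right → down → right → right → right → down → right → down → right → down → down → down → right → right

Solution:

┌─────────┬───────┬───────────┐
│A ↓      │       │           │
├─╴ ┌───┐ │ ┌─┐ ┌─┘ ┌─────┐ ╷ │
│↓ ↲│   │ │ │ │ │   │     │ │ │
│ ╶─┤ ╶─┘ │ │ │ ╵ ┌─┘ ╶─┬─┘ │ │
│↳ ↓│     │ │ │   │     │   │ │
├─╴ ├─────┘ │ └─┬─┘ ┌─╴ │ ┌─┘ │
│↓ ↲│       │↱ ↓│   │   │ │   │
│ ╶─┘ ┌─────┘ ╷ │ ┌─┘ ╷ │ └───┤
│↓    │    ↱ ↑│↓│ │   │ │     │
│ ┌───┘ ╶─┐ ┌─┘ ├─┘ ╷ ├─┼───╴ │
│↓│       │↑│↓ ↲│   │ │ │     │
│ │ ┌─────┘ │ ┌─┘ ┌─┴─┘ │ ┌───┤
│↓│ │↱ → → ↑│↓│   │     │ │   │
│ └─┘ ┌─────┤ │ ╷ │ ╶───┘ │ ╷ │
│↳ → ↑│     │↓│ │ │       │ │ │
├─────┤ ┌─╴ │ └─┤ └───────┴─┘ │
│     │ │   │↳ ↓│             │
│ ┌───┘ │ ┌─┴─┐ └─────┐ ╷ ┌─╴ │
│ │     │ │   │↳ → → ↓│ │ │   │
│ │ ╶───┤ ╵ ╷ └─────┐ └─┤ └─┐ │
│ │     │   │       │↳ ↓│   │ │
│ └───┐ ├───┴─┐ ╶─┐ └─┐ └─┐ │ │
│     │ │     │   │   │↳ ↓│ │ │
│ ╷ ╶─┘ │ ┌─┐ ├───┤ ╶─┴─┐ │ │ │
│ │     │ │ │ │   │     │↓│ │ │
│ ├───┬─┘ │ ╵ ╵ ╷ └─╴ ╷ │ │ └─┤
│ │   │   │     │     │ │↓│   │
│ ╵ ╷ │ ╶─┴─────┴─────┴─┘ └─╴ │
│   │ │                  ↳ → B│
└───┴─┴───────────────────────┘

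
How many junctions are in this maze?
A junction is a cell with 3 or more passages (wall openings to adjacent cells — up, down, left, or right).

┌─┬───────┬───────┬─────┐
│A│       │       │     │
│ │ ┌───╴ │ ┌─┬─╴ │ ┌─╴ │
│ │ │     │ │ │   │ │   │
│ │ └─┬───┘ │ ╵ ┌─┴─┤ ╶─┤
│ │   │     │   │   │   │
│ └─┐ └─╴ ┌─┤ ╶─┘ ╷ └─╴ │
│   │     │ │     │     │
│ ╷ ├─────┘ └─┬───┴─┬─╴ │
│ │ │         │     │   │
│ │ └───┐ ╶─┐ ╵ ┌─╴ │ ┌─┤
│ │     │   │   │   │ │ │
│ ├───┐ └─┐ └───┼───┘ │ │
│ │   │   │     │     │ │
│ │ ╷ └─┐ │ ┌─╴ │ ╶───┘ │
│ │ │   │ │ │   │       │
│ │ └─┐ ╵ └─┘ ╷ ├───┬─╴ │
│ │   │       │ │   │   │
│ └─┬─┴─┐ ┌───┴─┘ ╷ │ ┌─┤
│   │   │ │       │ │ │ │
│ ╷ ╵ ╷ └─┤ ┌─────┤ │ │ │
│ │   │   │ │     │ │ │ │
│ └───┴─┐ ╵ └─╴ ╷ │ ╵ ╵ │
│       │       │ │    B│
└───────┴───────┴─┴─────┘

Checking each cell for number of passages:

Junctions found (3+ passages):
  (2, 4): 3 passages
  (2, 6): 3 passages
  (3, 0): 3 passages
  (3, 11): 3 passages
  (4, 4): 3 passages
  (4, 5): 3 passages
  (6, 5): 3 passages
  (7, 7): 3 passages
  (7, 11): 3 passages
  (8, 4): 4 passages
  (9, 0): 3 passages
  (10, 7): 3 passages
  (11, 5): 3 passages
  (11, 10): 3 passages
Total junctions: 14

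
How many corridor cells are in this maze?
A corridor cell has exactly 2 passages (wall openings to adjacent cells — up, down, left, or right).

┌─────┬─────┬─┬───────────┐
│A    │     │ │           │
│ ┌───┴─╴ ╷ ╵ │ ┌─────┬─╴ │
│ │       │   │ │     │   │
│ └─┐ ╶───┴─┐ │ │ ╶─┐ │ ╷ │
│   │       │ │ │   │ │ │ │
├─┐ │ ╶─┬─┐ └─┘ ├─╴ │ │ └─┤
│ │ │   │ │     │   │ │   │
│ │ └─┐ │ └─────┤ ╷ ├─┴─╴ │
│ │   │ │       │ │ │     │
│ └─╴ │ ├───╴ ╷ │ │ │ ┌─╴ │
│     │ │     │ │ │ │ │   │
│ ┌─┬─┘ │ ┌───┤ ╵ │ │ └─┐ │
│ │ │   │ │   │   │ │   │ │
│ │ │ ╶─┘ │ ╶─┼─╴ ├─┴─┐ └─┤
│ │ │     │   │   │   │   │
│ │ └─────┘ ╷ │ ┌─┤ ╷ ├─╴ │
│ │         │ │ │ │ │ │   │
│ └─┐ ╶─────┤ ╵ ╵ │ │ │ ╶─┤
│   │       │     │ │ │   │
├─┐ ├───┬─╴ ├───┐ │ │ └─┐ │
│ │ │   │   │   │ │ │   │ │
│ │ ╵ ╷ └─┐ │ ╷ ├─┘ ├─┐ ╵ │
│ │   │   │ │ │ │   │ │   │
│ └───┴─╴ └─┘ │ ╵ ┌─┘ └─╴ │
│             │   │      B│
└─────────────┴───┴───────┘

Counting cells with exactly 2 passages:
Total corridor cells: 129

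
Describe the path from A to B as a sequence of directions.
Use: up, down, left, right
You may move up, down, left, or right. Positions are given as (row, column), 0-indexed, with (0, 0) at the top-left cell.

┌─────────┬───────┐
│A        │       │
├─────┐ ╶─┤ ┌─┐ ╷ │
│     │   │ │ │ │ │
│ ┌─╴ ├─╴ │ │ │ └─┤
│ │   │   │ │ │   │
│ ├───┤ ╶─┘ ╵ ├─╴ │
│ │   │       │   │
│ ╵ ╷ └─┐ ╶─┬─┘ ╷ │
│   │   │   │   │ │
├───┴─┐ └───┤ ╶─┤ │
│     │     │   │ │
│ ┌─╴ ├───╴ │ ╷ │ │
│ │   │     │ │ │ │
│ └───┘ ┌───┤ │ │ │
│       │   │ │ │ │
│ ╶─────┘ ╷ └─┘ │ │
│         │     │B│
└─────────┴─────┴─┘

Finding the path and converting it to directions:
Path through cells: (0,0) → (0,1) → (0,2) → (0,3) → (1,3) → (1,4) → (2,4) → (2,3) → (3,3) → (3,4) → (3,5) → (2,5) → (1,5) → (0,5) → (0,6) → (0,7) → (1,7) → (2,7) → (2,8) → (3,8) → (4,8) → (5,8) → (6,8) → (7,8) → (8,8)
Directions: right, right, right, down, right, down, left, down, right, right, up, up, up, right, right, down, down, right, down, down, down, down, down, down

Solution:

┌─────────┬───────┐
│A → → ↓  │↱ → ↓  │
├─────┐ ╶─┤ ┌─┐ ╷ │
│     │↳ ↓│↑│ │↓│ │
│ ┌─╴ ├─╴ │ │ │ └─┤
│ │   │↓ ↲│↑│ │↳ ↓│
│ ├───┤ ╶─┘ ╵ ├─╴ │
│ │   │↳ → ↑  │  ↓│
│ ╵ ╷ └─┐ ╶─┬─┘ ╷ │
│   │   │   │   │↓│
├───┴─┐ └───┤ ╶─┤ │
│     │     │   │↓│
│ ┌─╴ ├───╴ │ ╷ │ │
│ │   │     │ │ │↓│
│ └───┘ ┌───┤ │ │ │
│       │   │ │ │↓│
│ ╶─────┘ ╷ └─┘ │ │
│         │     │B│
└─────────┴─────┴─┘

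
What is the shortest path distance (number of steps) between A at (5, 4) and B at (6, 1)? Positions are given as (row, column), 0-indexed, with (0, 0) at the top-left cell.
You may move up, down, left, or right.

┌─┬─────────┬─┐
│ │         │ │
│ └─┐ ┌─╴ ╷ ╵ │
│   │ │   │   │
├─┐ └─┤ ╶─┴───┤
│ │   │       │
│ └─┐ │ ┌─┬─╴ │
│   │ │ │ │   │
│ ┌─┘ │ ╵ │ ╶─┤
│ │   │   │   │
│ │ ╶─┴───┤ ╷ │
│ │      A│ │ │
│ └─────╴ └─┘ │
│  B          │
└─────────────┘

Finding path from (5, 4) to (6, 1):
Path: (5,4) → (6,4) → (6,3) → (6,2) → (6,1)
Distance: 4 steps

Solution:

┌─┬─────────┬─┐
│ │         │ │
│ └─┐ ┌─╴ ╷ ╵ │
│   │ │   │   │
├─┐ └─┤ ╶─┴───┤
│ │   │       │
│ └─┐ │ ┌─┬─╴ │
│   │ │ │ │   │
│ ┌─┘ │ ╵ │ ╶─┤
│ │   │   │   │
│ │ ╶─┴───┤ ╷ │
│ │      A│ │ │
│ └─────╴ └─┘ │
│  B ← ← ↲    │
└─────────────┘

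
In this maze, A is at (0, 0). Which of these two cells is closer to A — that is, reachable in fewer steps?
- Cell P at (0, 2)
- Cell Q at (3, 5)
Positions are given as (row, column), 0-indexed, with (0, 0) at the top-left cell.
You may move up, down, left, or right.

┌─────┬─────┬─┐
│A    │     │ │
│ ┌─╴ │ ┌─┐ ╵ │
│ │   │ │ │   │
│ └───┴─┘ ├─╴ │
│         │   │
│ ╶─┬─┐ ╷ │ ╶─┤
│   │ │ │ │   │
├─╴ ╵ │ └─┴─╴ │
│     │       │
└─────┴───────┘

Shortest path A → P at (0, 2): 2 steps
Shortest path A → Q at (3, 5): 12 steps

P is closer (2 steps vs 12 steps).

Path to P:

┌─────┬─────┬─┐
│A → P│     │ │
│ ┌─╴ │ ┌─┐ ╵ │
│ │   │ │ │   │
│ └───┴─┘ ├─╴ │
│         │   │
│ ╶─┬─┐ ╷ │ ╶─┤
│   │ │ │ │   │
├─╴ ╵ │ └─┴─╴ │
│     │       │
└─────┴───────┘

Path to Q:

┌─────┬─────┬─┐
│A    │     │ │
│ ┌─╴ │ ┌─┐ ╵ │
│↓│   │ │ │   │
│ └───┴─┘ ├─╴ │
│↳ → → ↓  │   │
│ ╶─┬─┐ ╷ │ ╶─┤
│   │ │↓│ │Q ↰│
├─╴ ╵ │ └─┴─╴ │
│     │↳ → → ↑│
└─────┴───────┘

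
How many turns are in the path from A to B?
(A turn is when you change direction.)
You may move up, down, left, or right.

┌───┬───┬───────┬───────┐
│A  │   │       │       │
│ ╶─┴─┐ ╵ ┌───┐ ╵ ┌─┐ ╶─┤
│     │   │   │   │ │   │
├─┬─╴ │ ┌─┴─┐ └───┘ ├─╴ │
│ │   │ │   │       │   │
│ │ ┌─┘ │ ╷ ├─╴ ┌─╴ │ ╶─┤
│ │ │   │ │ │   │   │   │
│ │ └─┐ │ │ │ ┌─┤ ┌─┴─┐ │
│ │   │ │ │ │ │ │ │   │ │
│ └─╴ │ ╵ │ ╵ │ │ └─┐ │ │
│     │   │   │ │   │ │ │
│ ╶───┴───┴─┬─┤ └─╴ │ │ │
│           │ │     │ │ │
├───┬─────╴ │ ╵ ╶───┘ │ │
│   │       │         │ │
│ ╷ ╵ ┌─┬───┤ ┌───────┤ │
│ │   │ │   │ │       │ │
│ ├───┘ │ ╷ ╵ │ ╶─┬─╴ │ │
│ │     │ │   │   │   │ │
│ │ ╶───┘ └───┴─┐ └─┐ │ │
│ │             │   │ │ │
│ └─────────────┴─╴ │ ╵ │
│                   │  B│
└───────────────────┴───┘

Directions: down, right, right, down, left, down, down, right, down, left, left, down, right, right, right, right, right, down, left, left, left, down, left, up, left, down, down, down, down, right, right, right, right, right, right, right, right, right, up, left, up, left, up, right, right, right, down, down, down, right
Number of turns: 25

Solution:

┌───┬───┬───────┬───────┐
│A  │   │       │       │
│ ╶─┴─┐ ╵ ┌───┐ ╵ ┌─┐ ╶─┤
│↳ → ↓│   │   │   │ │   │
├─┬─╴ │ ┌─┴─┐ └───┘ ├─╴ │
│ │↓ ↲│ │   │       │   │
│ │ ┌─┘ │ ╷ ├─╴ ┌─╴ │ ╶─┤
│ │↓│   │ │ │   │   │   │
│ │ └─┐ │ │ │ ┌─┤ ┌─┴─┐ │
│ │↳ ↓│ │ │ │ │ │ │   │ │
│ └─╴ │ ╵ │ ╵ │ │ └─┐ │ │
│↓ ← ↲│   │   │ │   │ │ │
│ ╶───┴───┴─┬─┤ └─╴ │ │ │
│↳ → → → → ↓│ │     │ │ │
├───┬─────╴ │ ╵ ╶───┘ │ │
│↓ ↰│↓ ← ← ↲│         │ │
│ ╷ ╵ ┌─┬───┤ ┌───────┤ │
│↓│↑ ↲│ │   │ │↱ → → ↓│ │
│ ├───┘ │ ╷ ╵ │ ╶─┬─╴ │ │
│↓│     │ │   │↑ ↰│  ↓│ │
│ │ ╶───┘ └───┴─┐ └─┐ │ │
│↓│             │↑ ↰│↓│ │
│ └─────────────┴─╴ │ ╵ │
│↳ → → → → → → → → ↑│↳ B│
└───────────────────┴───┘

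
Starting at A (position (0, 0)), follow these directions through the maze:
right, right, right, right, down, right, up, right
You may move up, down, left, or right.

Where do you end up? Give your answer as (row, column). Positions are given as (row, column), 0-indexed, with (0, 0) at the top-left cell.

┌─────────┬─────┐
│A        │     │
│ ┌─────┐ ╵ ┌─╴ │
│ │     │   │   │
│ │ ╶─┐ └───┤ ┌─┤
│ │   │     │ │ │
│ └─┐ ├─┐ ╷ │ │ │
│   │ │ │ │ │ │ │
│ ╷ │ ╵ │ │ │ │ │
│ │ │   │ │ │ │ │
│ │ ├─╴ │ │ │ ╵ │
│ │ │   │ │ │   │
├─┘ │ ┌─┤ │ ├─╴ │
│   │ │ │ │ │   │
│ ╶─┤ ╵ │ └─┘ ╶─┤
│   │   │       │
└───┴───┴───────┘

Following directions step by step:
Start: (0, 0)
  right: (0, 0) → (0, 1)
  right: (0, 1) → (0, 2)
  right: (0, 2) → (0, 3)
  right: (0, 3) → (0, 4)
  down: (0, 4) → (1, 4)
  right: (1, 4) → (1, 5)
  up: (1, 5) → (0, 5)
  right: (0, 5) → (0, 6)
Final position: (0, 6)

Path taken:

┌─────────┬─────┐
│A → → → ↓│↱ B  │
│ ┌─────┐ ╵ ┌─╴ │
│ │     │↳ ↑│   │
│ │ ╶─┐ └───┤ ┌─┤
│ │   │     │ │ │
│ └─┐ ├─┐ ╷ │ │ │
│   │ │ │ │ │ │ │
│ ╷ │ ╵ │ │ │ │ │
│ │ │   │ │ │ │ │
│ │ ├─╴ │ │ │ ╵ │
│ │ │   │ │ │   │
├─┘ │ ┌─┤ │ ├─╴ │
│   │ │ │ │ │   │
│ ╶─┤ ╵ │ └─┘ ╶─┤
│   │   │       │
└───┴───┴───────┘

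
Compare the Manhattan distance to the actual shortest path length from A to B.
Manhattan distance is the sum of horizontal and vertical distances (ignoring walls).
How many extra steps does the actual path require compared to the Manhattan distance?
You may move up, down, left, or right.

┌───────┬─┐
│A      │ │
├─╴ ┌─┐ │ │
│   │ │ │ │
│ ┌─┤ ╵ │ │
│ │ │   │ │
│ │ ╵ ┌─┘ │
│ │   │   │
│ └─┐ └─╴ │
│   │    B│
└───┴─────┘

Manhattan distance: |4 - 0| + |4 - 0| = 8
Actual path length: 10
Extra steps: 10 - 8 = 2

Solution:

┌───────┬─┐
│A → → ↓│ │
├─╴ ┌─┐ │ │
│   │ │↓│ │
│ ┌─┤ ╵ │ │
│ │ │↓ ↲│ │
│ │ ╵ ┌─┘ │
│ │  ↓│   │
│ └─┐ └─╴ │
│   │↳ → B│
└───┴─────┘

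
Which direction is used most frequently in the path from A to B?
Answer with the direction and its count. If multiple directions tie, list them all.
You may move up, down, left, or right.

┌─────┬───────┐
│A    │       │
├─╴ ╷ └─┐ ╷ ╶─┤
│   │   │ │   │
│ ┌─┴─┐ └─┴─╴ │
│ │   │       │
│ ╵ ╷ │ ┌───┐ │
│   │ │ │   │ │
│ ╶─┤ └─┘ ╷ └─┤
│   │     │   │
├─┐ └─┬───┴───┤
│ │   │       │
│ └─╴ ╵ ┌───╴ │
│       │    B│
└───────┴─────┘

Directions: right, down, left, down, down, down, right, down, right, down, right, up, right, right, right, down
Counts: {'right': 7, 'down': 7, 'left': 1, 'up': 1}
Most common: down and right (tied at 7 times each)

Solution:

┌─────┬───────┐
│A ↓  │       │
├─╴ ╷ └─┐ ╷ ╶─┤
│↓ ↲│   │ │   │
│ ┌─┴─┐ └─┴─╴ │
│↓│   │       │
│ ╵ ╷ │ ┌───┐ │
│↓  │ │ │   │ │
│ ╶─┤ └─┘ ╷ └─┤
│↳ ↓│     │   │
├─┐ └─┬───┴───┤
│ │↳ ↓│↱ → → ↓│
│ └─╴ ╵ ┌───╴ │
│    ↳ ↑│    B│
└───────┴─────┘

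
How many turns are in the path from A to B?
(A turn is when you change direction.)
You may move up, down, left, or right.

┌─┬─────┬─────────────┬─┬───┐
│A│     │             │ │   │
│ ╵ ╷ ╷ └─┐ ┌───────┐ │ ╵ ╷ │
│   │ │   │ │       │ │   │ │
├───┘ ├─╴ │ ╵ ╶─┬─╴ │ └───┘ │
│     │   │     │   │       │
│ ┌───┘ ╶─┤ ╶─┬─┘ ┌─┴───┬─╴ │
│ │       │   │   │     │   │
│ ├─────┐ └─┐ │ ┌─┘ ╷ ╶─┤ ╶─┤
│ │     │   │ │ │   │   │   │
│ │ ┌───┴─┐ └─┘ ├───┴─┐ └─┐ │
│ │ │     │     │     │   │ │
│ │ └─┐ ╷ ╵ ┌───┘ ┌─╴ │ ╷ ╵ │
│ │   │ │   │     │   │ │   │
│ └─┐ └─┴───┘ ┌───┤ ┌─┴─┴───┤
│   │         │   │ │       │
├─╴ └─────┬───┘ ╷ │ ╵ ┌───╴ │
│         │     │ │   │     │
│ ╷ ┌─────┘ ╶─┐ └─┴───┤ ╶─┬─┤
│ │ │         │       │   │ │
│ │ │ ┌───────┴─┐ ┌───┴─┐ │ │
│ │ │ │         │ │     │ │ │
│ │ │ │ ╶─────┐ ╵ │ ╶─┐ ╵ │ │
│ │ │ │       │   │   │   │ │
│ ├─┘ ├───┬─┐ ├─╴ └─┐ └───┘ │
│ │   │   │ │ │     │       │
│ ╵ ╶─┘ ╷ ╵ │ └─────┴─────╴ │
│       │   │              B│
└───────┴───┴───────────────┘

Directions: down, right, up, right, down, down, left, left, down, down, down, down, down, right, down, left, down, down, down, down, down, right, up, right, up, up, up, right, right, right, up, right, right, down, right, down, down, left, up, left, left, left, left, down, right, right, right, down, down, right, right, right, right, right, right, right
Number of turns: 27

Solution:

┌─┬─────┬─────────────┬─┬───┐
│A│↱ ↓  │             │ │   │
│ ╵ ╷ ╷ └─┐ ┌───────┐ │ ╵ ╷ │
│↳ ↑│↓│   │ │       │ │   │ │
├───┘ ├─╴ │ ╵ ╶─┬─╴ │ └───┘ │
│↓ ← ↲│   │     │   │       │
│ ┌───┘ ╶─┤ ╶─┬─┘ ┌─┴───┬─╴ │
│↓│       │   │   │     │   │
│ ├─────┐ └─┐ │ ┌─┘ ╷ ╶─┤ ╶─┤
│↓│     │   │ │ │   │   │   │
│ │ ┌───┴─┐ └─┘ ├───┴─┐ └─┐ │
│↓│ │     │     │     │   │ │
│ │ └─┐ ╷ ╵ ┌───┘ ┌─╴ │ ╷ ╵ │
│↓│   │ │   │     │   │ │   │
│ └─┐ └─┴───┘ ┌───┤ ┌─┴─┴───┤
│↳ ↓│         │   │ │       │
├─╴ └─────┬───┘ ╷ │ ╵ ┌───╴ │
│↓ ↲      │↱ → ↓│ │   │     │
│ ╷ ┌─────┘ ╶─┐ └─┴───┤ ╶─┬─┤
│↓│ │↱ → → ↑  │↳ ↓    │   │ │
│ │ │ ┌───────┴─┐ ┌───┴─┐ │ │
│↓│ │↑│↓ ← ← ← ↰│↓│     │ │ │
│ │ │ │ ╶─────┐ ╵ │ ╶─┐ ╵ │ │
│↓│ │↑│↳ → → ↓│↑ ↲│   │   │ │
│ ├─┘ ├───┬─┐ ├─╴ └─┐ └───┘ │
│↓│↱ ↑│   │ │↓│     │       │
│ ╵ ╶─┘ ╷ ╵ │ └─────┴─────╴ │
│↳ ↑    │   │↳ → → → → → → B│
└───────┴───┴───────────────┘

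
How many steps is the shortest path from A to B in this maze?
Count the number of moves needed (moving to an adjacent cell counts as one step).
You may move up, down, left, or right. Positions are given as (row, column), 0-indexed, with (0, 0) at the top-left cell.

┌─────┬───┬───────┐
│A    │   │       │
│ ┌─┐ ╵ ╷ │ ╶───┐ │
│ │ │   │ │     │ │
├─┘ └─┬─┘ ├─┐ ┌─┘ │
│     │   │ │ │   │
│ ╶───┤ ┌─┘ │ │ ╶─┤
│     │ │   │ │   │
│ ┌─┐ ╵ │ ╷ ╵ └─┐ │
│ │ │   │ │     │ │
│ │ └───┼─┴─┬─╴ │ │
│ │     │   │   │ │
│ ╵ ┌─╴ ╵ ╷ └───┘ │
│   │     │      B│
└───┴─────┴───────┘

Using BFS to find shortest path:
Start: (0, 0), End: (6, 8)
Path found:
(0,0) → (0,1) → (0,2) → (1,2) → (1,3) → (0,3) → (0,4) → (1,4) → (2,4) → (2,3) → (3,3) → (4,3) → (4,2) → (3,2) → (3,1) → (3,0) → (4,0) → (5,0) → (6,0) → (6,1) → (5,1) → (5,2) → (5,3) → (6,3) → (6,4) → (5,4) → (5,5) → (6,5) → (6,6) → (6,7) → (6,8)
Number of steps: 30

Solution:

┌─────┬───┬───────┐
│A → ↓│↱ ↓│       │
│ ┌─┐ ╵ ╷ │ ╶───┐ │
│ │ │↳ ↑│↓│     │ │
├─┘ └─┬─┘ ├─┐ ┌─┘ │
│     │↓ ↲│ │ │   │
│ ╶───┤ ┌─┘ │ │ ╶─┤
│↓ ← ↰│↓│   │ │   │
│ ┌─┐ ╵ │ ╷ ╵ └─┐ │
│↓│ │↑ ↲│ │     │ │
│ │ └───┼─┴─┬─╴ │ │
│↓│↱ → ↓│↱ ↓│   │ │
│ ╵ ┌─╴ ╵ ╷ └───┘ │
│↳ ↑│  ↳ ↑│↳ → → B│
└───┴─────┴───────┘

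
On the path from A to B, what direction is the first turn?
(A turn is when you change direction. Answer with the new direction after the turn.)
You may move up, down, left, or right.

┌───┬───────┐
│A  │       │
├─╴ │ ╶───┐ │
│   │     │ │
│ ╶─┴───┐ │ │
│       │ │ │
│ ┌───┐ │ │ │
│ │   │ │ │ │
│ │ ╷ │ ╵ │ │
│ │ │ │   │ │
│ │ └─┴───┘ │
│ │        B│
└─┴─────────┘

Directions: right, down, left, down, right, right, right, down, down, right, up, up, up, left, left, up, right, right, right, down, down, down, down, down
First turn direction: down

Solution:

┌───┬───────┐
│A ↓│↱ → → ↓│
├─╴ │ ╶───┐ │
│↓ ↲│↑ ← ↰│↓│
│ ╶─┴───┐ │ │
│↳ → → ↓│↑│↓│
│ ┌───┐ │ │ │
│ │   │↓│↑│↓│
│ │ ╷ │ ╵ │ │
│ │ │ │↳ ↑│↓│
│ │ └─┴───┘ │
│ │        B│
└─┴─────────┘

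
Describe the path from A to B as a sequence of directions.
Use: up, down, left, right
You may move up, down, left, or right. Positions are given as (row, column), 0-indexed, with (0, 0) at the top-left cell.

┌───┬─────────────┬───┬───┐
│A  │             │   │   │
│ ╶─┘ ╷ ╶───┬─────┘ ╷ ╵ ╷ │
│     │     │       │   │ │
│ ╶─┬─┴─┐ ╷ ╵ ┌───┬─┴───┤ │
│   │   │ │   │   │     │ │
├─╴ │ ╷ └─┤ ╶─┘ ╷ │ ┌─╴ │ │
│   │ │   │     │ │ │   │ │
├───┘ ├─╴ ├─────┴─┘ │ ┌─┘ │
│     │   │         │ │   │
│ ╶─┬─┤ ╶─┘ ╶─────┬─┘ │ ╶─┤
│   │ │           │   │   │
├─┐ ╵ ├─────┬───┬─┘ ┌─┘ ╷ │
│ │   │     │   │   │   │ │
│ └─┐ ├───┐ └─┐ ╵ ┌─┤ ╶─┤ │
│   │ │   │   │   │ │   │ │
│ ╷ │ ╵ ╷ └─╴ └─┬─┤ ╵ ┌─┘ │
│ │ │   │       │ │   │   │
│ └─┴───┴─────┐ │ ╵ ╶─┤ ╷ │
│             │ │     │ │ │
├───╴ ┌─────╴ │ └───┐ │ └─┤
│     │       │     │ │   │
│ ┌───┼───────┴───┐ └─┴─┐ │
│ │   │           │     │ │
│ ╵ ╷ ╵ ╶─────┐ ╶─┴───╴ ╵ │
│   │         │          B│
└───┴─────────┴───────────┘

Finding the path and converting it to directions:
Path through cells: (0,0) → (1,0) → (1,1) → (1,2) → (0,2) → (0,3) → (1,3) → (1,4) → (1,5) → (2,5) → (2,6) → (1,6) → (1,7) → (1,8) → (1,9) → (0,9) → (0,10) → (1,10) → (1,11) → (0,11) → (0,12) → (1,12) → (2,12) → (3,12) → (4,12) → (4,11) → (5,11) → (5,12) → (6,12) → (7,12) → (8,12) → (8,11) → (9,11) → (10,11) → (10,12) → (11,12) → (12,12)
Directions: down, right, right, up, right, down, right, right, down, right, up, right, right, right, up, right, down, right, up, right, down, down, down, down, left, down, right, down, down, down, left, down, down, right, down, down

Solution:

┌───┬─────────────┬───┬───┐
│A  │↱ ↓          │↱ ↓│↱ ↓│
│ ╶─┘ ╷ ╶───┬─────┘ ╷ ╵ ╷ │
│↳ → ↑│↳ → ↓│↱ → → ↑│↳ ↑│↓│
│ ╶─┬─┴─┐ ╷ ╵ ┌───┬─┴───┤ │
│   │   │ │↳ ↑│   │     │↓│
├─╴ │ ╷ └─┤ ╶─┘ ╷ │ ┌─╴ │ │
│   │ │   │     │ │ │   │↓│
├───┘ ├─╴ ├─────┴─┘ │ ┌─┘ │
│     │   │         │ │↓ ↲│
│ ╶─┬─┤ ╶─┘ ╶─────┬─┘ │ ╶─┤
│   │ │           │   │↳ ↓│
├─┐ ╵ ├─────┬───┬─┘ ┌─┘ ╷ │
│ │   │     │   │   │   │↓│
│ └─┐ ├───┐ └─┐ ╵ ┌─┤ ╶─┤ │
│   │ │   │   │   │ │   │↓│
│ ╷ │ ╵ ╷ └─╴ └─┬─┤ ╵ ┌─┘ │
│ │ │   │       │ │   │↓ ↲│
│ └─┴───┴─────┐ │ ╵ ╶─┤ ╷ │
│             │ │     │↓│ │
├───╴ ┌─────╴ │ └───┐ │ └─┤
│     │       │     │ │↳ ↓│
│ ┌───┼───────┴───┐ └─┴─┐ │
│ │   │           │     │↓│
│ ╵ ╷ ╵ ╶─────┐ ╶─┴───╴ ╵ │
│   │         │          B│
└───┴─────────┴───────────┘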